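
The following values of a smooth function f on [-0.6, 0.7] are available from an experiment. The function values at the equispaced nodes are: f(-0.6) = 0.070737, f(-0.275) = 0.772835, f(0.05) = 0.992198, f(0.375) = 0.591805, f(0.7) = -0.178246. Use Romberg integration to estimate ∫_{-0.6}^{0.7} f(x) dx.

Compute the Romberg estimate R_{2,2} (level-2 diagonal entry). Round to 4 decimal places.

R_{0,0} (trapezoid, 1 panel, h=1.3000): -0.069881
R_{1,0} (trapezoid, 2 panels, h=0.6500): 0.609988
R_{2,0} (trapezoid, 4 panels, h=0.3250): 0.748502
R_{1,1} = 0.609988 + (0.609988 − (-0.069881))/3 = 0.836611
R_{2,1} = 0.748502 + (0.748502 − 0.609988)/3 = 0.794673
R_{2,2} = 0.794673 + (0.794673 − 0.836611)/15 = 0.791877

0.7919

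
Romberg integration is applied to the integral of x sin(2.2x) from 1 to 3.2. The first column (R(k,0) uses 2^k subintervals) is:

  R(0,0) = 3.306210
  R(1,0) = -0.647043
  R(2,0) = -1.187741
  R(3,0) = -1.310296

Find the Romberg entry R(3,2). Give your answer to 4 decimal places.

-1.3500

R(2,1) = -1.187741 + (-1.187741 − (-0.647043))/3 = -1.367974
R(3,1) = -1.310296 + (-1.310296 − (-1.187741))/3 = -1.351148
R(3,2) = -1.351148 + (-1.351148 − (-1.367974))/15 = -1.350026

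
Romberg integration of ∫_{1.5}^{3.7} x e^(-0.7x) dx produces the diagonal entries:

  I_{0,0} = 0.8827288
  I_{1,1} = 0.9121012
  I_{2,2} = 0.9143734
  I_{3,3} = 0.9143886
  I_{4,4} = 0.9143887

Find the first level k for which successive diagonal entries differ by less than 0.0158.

|I_{1,1} − I_{0,0}| = 0.0293724 ≥ 0.0158
|I_{2,2} − I_{1,1}| = 0.0022722 < 0.0158

k = 2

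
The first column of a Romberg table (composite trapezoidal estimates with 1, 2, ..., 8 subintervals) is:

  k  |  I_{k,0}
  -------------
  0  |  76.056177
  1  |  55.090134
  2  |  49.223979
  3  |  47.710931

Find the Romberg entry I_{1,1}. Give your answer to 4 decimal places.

48.1015

I_{1,1} = (4·55.090134 − 76.056177) / 3 = 48.101453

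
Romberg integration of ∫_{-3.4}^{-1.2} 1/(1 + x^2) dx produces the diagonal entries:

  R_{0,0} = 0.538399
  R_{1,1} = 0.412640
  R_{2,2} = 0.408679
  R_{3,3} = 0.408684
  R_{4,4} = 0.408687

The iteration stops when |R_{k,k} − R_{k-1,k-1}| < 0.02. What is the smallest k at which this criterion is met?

|R_{1,1} − R_{0,0}| = 0.125759 ≥ 0.02
|R_{2,2} − R_{1,1}| = 0.003961 < 0.02

k = 2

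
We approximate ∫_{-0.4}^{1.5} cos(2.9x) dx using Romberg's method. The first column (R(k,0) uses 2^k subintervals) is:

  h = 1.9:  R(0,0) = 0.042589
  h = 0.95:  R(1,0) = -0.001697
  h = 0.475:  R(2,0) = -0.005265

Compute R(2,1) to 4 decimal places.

Richardson extrapolation on the trapezoidal column (denominator 4−1=3):
R(2,1) = (4·(-0.005265) − (-0.001697)) / 3 = -0.006454

-0.0065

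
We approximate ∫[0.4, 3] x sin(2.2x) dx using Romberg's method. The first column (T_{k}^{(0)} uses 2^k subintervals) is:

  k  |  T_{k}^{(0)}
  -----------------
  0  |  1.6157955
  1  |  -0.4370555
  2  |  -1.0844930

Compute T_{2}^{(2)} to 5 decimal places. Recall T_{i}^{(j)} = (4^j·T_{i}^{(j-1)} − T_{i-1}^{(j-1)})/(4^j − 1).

-1.31224

T_{1}^{(1)} = -0.4370555 + (-0.4370555 − 1.6157955)/3 = -1.1213392
T_{2}^{(1)} = -1.0844930 + (-1.0844930 − (-0.4370555))/3 = -1.3003055
T_{2}^{(2)} = -1.3003055 + (-1.3003055 − (-1.1213392))/15 = -1.3122366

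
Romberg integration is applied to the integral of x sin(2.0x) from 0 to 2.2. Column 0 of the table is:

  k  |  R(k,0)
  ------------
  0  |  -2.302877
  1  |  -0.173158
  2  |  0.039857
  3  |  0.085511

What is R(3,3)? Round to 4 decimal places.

0.1003

R(1,1) = (4·(-0.173158) − (-2.302877)) / 3 = 0.536748
R(2,1) = (4·0.039857 − (-0.173158)) / 3 = 0.110862
R(3,1) = 0.085511 + (0.085511 − 0.039857)/3 = 0.100729
R(2,2) = 0.110862 + (0.110862 − 0.536748)/15 = 0.082470
R(3,2) = 0.100729 + (0.100729 − 0.110862)/15 = 0.100053
R(3,3) = 0.100053 + (0.100053 − 0.082470)/63 = 0.100332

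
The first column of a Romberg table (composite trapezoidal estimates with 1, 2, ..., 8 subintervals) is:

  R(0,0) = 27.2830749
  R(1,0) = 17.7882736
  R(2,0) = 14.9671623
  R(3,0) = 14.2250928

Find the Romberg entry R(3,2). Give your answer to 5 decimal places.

Richardson extrapolation on the trapezoidal column (denominator 4−1=3):
R(2,1) = (4·14.9671623 − 17.7882736) / 3 = 14.0267919
R(3,1) = 14.2250928 + (14.2250928 − 14.9671623)/3 = 13.9777363
R(3,2) = (16·13.9777363 − 14.0267919) / 15 = 13.9744659

13.97447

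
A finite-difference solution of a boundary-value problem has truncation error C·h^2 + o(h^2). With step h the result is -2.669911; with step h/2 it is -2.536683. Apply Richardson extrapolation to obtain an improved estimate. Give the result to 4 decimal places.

Extrapolated value = (4·A(h/2) − A(h)) / (4 − 1)
= (4·(-2.536683) − (-2.669911)) / 3
= -7.476821 / 3 = -2.492274

-2.4923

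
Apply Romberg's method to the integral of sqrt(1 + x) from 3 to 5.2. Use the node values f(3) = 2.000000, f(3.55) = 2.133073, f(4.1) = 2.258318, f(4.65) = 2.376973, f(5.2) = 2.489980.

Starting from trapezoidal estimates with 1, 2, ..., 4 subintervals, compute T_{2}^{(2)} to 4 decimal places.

T_{0}^{(0)} (trapezoid, 1 panel, h=2.2000): 4.938978
T_{1}^{(0)} (trapezoid, 2 panels, h=1.1000): 4.953639
T_{2}^{(0)} (trapezoid, 4 panels, h=0.5500): 4.957345
T_{1}^{(1)} = 4.953639 + (4.953639 − 4.938978)/3 = 4.958526
T_{2}^{(1)} = 4.957345 + (4.957345 − 4.953639)/3 = 4.958580
T_{2}^{(2)} = 4.958580 + (4.958580 − 4.958526)/15 = 4.958584

4.9586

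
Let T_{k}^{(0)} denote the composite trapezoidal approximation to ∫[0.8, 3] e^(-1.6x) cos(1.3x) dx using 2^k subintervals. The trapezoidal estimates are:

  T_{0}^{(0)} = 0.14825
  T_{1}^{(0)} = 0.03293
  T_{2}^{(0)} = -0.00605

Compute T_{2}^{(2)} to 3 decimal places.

T_{1}^{(1)} = 0.03293 + (0.03293 − 0.14825)/3 = -0.00551
T_{2}^{(1)} = -0.00605 + (-0.00605 − 0.03293)/3 = -0.01904
T_{2}^{(2)} = -0.01904 + (-0.01904 − (-0.00551))/15 = -0.01994

-0.020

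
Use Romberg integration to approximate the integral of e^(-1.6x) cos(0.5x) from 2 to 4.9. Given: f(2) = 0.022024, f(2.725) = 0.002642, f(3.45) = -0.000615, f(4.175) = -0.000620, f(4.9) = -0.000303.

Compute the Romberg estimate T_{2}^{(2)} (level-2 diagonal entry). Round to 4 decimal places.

0.0067

T_{0}^{(0)} (trapezoid, 1 panel, h=2.9000): 0.031495
T_{1}^{(0)} (trapezoid, 2 panels, h=1.4500): 0.014856
T_{2}^{(0)} (trapezoid, 4 panels, h=0.7250): 0.008894
T_{1}^{(1)} = 0.014856 + (0.014856 − 0.031495)/3 = 0.009310
T_{2}^{(1)} = 0.008894 + (0.008894 − 0.014856)/3 = 0.006907
T_{2}^{(2)} = 0.006907 + (0.006907 − 0.009310)/15 = 0.006747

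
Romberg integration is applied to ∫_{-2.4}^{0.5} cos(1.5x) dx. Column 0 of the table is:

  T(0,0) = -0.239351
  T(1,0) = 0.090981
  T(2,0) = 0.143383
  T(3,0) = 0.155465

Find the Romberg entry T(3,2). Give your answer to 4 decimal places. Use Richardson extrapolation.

Richardson extrapolation on the trapezoidal column (denominator 4−1=3):
T(2,1) = (4·0.143383 − 0.090981) / 3 = 0.160850
T(3,1) = 0.155465 + (0.155465 − 0.143383)/3 = 0.159492
T(3,2) = (16·0.159492 − 0.160850) / 15 = 0.159401

0.1594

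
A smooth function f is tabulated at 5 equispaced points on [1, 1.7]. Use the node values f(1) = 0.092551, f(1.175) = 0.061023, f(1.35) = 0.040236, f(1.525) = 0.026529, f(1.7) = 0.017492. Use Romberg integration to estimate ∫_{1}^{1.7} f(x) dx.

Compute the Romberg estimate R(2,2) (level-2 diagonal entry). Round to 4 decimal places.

0.0315

R(0,0) (trapezoid, 1 panel, h=0.7000): 0.038515
R(1,0) (trapezoid, 2 panels, h=0.3500): 0.033340
R(2,0) (trapezoid, 4 panels, h=0.1750): 0.031992
R(1,1) = 0.033340 + (0.033340 − 0.038515)/3 = 0.031615
R(2,1) = 0.031992 + (0.031992 − 0.033340)/3 = 0.031543
R(2,2) = 0.031543 + (0.031543 − 0.031615)/15 = 0.031538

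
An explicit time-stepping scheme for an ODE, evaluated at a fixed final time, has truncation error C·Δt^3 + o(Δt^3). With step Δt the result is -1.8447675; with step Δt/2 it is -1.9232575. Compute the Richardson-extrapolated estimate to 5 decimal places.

Extrapolated value = (8·A(Δt/2) − A(Δt)) / (8 − 1)
= (8·(-1.9232575) − (-1.8447675)) / 7
= -13.5412925 / 7 = -1.9344704

-1.93447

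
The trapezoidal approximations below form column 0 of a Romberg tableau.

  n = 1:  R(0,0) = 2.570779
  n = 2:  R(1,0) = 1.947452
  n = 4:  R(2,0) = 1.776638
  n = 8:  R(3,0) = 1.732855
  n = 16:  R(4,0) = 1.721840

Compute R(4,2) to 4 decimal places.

1.7182

R(3,1) = 1.732855 + (1.732855 − 1.776638)/3 = 1.718261
R(4,1) = (4·1.721840 − 1.732855) / 3 = 1.718168
R(4,2) = (16·1.718168 − 1.718261) / 15 = 1.718162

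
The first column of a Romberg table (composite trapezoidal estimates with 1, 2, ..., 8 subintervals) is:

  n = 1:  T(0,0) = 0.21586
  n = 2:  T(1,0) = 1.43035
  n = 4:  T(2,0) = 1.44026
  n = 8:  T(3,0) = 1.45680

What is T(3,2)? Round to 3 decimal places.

T(2,1) = 1.44026 + (1.44026 − 1.43035)/3 = 1.44356
T(3,1) = 1.45680 + (1.45680 − 1.44026)/3 = 1.46231
T(3,2) = 1.46231 + (1.46231 − 1.44356)/15 = 1.46356
(Column j=1 coincides with Simpson's rule on the same nodes.)

1.464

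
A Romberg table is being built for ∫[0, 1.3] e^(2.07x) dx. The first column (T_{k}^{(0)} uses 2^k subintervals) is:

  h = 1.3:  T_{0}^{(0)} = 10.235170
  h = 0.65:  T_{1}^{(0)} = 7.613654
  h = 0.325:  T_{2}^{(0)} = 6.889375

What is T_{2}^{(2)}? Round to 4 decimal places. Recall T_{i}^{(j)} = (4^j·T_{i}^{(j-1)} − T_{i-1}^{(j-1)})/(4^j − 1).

6.6418

Richardson extrapolation on the trapezoidal column (denominator 4−1=3):
T_{1}^{(1)} = (4·7.613654 − 10.235170) / 3 = 6.739815
T_{2}^{(1)} = 6.889375 + (6.889375 − 7.613654)/3 = 6.647949
T_{2}^{(2)} = (16·6.647949 − 6.739815) / 15 = 6.641825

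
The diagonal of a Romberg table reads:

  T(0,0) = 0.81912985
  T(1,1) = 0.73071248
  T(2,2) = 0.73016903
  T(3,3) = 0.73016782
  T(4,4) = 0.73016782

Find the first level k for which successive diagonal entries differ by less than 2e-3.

k = 2

|T(1,1) − T(0,0)| = 0.08841737 ≥ 2e-3
|T(2,2) − T(1,1)| = 0.00054345 < 2e-3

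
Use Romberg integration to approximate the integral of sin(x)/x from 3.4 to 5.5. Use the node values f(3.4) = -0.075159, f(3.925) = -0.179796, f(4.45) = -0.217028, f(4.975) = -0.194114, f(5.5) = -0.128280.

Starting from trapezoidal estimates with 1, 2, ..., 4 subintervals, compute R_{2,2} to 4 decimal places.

-0.3732

R_{0,0} (trapezoid, 1 panel, h=2.1000): -0.213611
R_{1,0} (trapezoid, 2 panels, h=1.0500): -0.334685
R_{2,0} (trapezoid, 4 panels, h=0.5250): -0.363645
R_{1,1} = -0.334685 + (-0.334685 − (-0.213611))/3 = -0.375043
R_{2,1} = -0.363645 + (-0.363645 − (-0.334685))/3 = -0.373298
R_{2,2} = -0.373298 + (-0.373298 − (-0.375043))/15 = -0.373182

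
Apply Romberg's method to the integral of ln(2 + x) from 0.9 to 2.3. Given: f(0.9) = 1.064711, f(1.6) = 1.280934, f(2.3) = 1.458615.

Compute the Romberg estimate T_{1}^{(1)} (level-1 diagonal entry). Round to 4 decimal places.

T_{0}^{(0)} (trapezoid, 1 panel, h=1.4000): 1.766328
T_{1}^{(0)} (trapezoid, 2 panels, h=0.7000): 1.779818
T_{1}^{(1)} = 1.779818 + (1.779818 − 1.766328)/3 = 1.784315

1.7843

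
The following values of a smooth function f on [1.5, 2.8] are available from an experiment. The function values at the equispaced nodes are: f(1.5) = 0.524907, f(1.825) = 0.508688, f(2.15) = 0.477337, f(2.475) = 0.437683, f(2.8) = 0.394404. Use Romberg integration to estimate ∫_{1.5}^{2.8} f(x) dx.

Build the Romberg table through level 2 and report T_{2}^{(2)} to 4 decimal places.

0.6131

T_{0}^{(0)} (trapezoid, 1 panel, h=1.3000): 0.597552
T_{1}^{(0)} (trapezoid, 2 panels, h=0.6500): 0.609045
T_{2}^{(0)} (trapezoid, 4 panels, h=0.3250): 0.612093
T_{1}^{(1)} = 0.609045 + (0.609045 − 0.597552)/3 = 0.612876
T_{2}^{(1)} = 0.612093 + (0.612093 − 0.609045)/3 = 0.613109
T_{2}^{(2)} = 0.613109 + (0.613109 − 0.612876)/15 = 0.613125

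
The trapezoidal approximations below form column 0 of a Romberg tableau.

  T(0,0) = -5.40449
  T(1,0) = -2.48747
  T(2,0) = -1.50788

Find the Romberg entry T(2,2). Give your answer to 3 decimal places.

T(1,1) = (4·(-2.48747) − (-5.40449)) / 3 = -1.51513
T(2,1) = (4·(-1.50788) − (-2.48747)) / 3 = -1.18135
T(2,2) = (16·(-1.18135) − (-1.51513)) / 15 = -1.15910

-1.159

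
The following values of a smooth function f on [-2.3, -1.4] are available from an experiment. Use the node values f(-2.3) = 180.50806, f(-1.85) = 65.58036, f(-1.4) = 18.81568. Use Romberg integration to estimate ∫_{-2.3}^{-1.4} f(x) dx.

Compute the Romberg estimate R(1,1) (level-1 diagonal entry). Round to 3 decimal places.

R(0,0) (trapezoid, 1 panel, h=0.9000): 89.69568
R(1,0) (trapezoid, 2 panels, h=0.4500): 74.35900
R(1,1) = 74.35900 + (74.35900 − 89.69568)/3 = 69.24677

69.247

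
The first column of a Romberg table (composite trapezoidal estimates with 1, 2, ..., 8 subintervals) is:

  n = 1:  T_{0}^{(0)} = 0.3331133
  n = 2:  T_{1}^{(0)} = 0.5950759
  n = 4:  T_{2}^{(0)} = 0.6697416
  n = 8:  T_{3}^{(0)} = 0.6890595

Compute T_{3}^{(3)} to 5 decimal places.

0.69556

Richardson extrapolation on the trapezoidal column (denominator 4−1=3):
T_{1}^{(1)} = (4·0.5950759 − 0.3331133) / 3 = 0.6823968
T_{2}^{(1)} = (4·0.6697416 − 0.5950759) / 3 = 0.6946302
T_{3}^{(1)} = (4·0.6890595 − 0.6697416) / 3 = 0.6954988
T_{2}^{(2)} = 0.6946302 + (0.6946302 − 0.6823968)/15 = 0.6954458
T_{3}^{(2)} = (16·0.6954988 − 0.6946302) / 15 = 0.6955567
T_{3}^{(3)} = 0.6955567 + (0.6955567 − 0.6954458)/63 = 0.6955585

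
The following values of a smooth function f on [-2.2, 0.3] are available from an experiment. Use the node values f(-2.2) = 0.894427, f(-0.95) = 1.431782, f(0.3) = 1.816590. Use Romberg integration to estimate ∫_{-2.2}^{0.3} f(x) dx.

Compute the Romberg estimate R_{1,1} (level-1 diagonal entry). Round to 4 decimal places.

3.5159

R_{0,0} (trapezoid, 1 panel, h=2.5000): 3.388771
R_{1,0} (trapezoid, 2 panels, h=1.2500): 3.484113
R_{1,1} = 3.484113 + (3.484113 − 3.388771)/3 = 3.515894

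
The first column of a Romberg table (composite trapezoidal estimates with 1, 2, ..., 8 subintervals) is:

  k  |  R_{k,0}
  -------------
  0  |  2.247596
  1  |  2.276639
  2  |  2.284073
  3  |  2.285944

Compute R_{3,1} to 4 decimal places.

Richardson extrapolation on the trapezoidal column (denominator 4−1=3):
R_{3,1} = (4·2.285944 − 2.284073) / 3 = 2.286568
(Column j=1 coincides with Simpson's rule on the same nodes.)

2.2866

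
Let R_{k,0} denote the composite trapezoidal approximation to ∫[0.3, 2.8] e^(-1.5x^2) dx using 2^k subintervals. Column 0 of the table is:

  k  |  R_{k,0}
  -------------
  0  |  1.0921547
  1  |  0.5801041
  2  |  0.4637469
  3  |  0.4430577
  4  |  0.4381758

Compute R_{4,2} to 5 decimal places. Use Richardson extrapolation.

0.43657

R_{3,1} = 0.4430577 + (0.4430577 − 0.4637469)/3 = 0.4361613
R_{4,1} = 0.4381758 + (0.4381758 − 0.4430577)/3 = 0.4365485
R_{4,2} = 0.4365485 + (0.4365485 − 0.4361613)/15 = 0.4365743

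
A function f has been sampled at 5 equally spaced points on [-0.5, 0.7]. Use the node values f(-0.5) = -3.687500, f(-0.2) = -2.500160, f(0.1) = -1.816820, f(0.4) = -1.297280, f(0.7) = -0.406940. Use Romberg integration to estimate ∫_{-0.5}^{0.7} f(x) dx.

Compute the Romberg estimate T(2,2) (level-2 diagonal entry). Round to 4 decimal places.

T(0,0) (trapezoid, 1 panel, h=1.2000): -2.456664
T(1,0) (trapezoid, 2 panels, h=0.6000): -2.318424
T(2,0) (trapezoid, 4 panels, h=0.3000): -2.298444
T(1,1) = -2.318424 + (-2.318424 − (-2.456664))/3 = -2.272344
T(2,1) = -2.298444 + (-2.298444 − (-2.318424))/3 = -2.291784
T(2,2) = -2.291784 + (-2.291784 − (-2.272344))/15 = -2.293080

-2.2931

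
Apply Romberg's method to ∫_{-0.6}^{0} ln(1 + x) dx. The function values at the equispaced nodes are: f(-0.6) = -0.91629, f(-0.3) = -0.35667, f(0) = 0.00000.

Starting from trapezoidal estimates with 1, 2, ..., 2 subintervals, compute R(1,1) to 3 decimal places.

-0.234

R(0,0) (trapezoid, 1 panel, h=0.6000): -0.27489
R(1,0) (trapezoid, 2 panels, h=0.3000): -0.24444
R(1,1) = -0.24444 + (-0.24444 − (-0.27489))/3 = -0.23429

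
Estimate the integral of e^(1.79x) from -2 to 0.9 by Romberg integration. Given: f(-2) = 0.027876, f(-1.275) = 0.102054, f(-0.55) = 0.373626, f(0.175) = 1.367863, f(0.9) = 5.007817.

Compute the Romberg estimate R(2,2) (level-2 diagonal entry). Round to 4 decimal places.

2.7959

R(0,0) (trapezoid, 1 panel, h=2.9000): 7.301755
R(1,0) (trapezoid, 2 panels, h=1.4500): 4.192635
R(2,0) (trapezoid, 4 panels, h=0.7250): 3.162007
R(1,1) = 4.192635 + (4.192635 − 7.301755)/3 = 3.156262
R(2,1) = 3.162007 + (3.162007 − 4.192635)/3 = 2.818464
R(2,2) = 2.818464 + (2.818464 − 3.156262)/15 = 2.795944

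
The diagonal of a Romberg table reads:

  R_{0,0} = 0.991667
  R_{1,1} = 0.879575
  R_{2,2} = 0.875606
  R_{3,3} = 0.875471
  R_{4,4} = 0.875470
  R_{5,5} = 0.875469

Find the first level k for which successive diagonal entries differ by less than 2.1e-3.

k = 3

|R_{1,1} − R_{0,0}| = 0.112092 ≥ 2.1e-3
|R_{2,2} − R_{1,1}| = 0.003969 ≥ 2.1e-3
|R_{3,3} − R_{2,2}| = 0.000135 < 2.1e-3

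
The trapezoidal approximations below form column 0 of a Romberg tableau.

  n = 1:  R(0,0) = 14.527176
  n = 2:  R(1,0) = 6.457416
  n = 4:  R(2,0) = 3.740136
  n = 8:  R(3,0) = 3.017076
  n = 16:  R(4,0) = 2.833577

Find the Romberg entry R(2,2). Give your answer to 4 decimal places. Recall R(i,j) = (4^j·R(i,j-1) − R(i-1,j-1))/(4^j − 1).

2.7722

R(1,1) = 6.457416 + (6.457416 − 14.527176)/3 = 3.767496
R(2,1) = (4·3.740136 − 6.457416) / 3 = 2.834376
R(2,2) = 2.834376 + (2.834376 − 3.767496)/15 = 2.772168
(Column j=1 coincides with Simpson's rule on the same nodes.)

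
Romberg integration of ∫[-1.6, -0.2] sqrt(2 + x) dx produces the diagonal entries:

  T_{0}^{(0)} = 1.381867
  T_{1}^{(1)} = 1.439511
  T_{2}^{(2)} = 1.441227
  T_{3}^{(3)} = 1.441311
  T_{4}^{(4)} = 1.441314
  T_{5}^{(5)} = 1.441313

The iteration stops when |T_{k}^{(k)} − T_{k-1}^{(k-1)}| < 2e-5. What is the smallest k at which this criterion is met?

k = 4

|T_{1}^{(1)} − T_{0}^{(0)}| = 0.057644 ≥ 2e-5
|T_{2}^{(2)} − T_{1}^{(1)}| = 0.001716 ≥ 2e-5
|T_{3}^{(3)} − T_{2}^{(2)}| = 0.000084 ≥ 2e-5
|T_{4}^{(4)} − T_{3}^{(3)}| = 0.000003 < 2e-5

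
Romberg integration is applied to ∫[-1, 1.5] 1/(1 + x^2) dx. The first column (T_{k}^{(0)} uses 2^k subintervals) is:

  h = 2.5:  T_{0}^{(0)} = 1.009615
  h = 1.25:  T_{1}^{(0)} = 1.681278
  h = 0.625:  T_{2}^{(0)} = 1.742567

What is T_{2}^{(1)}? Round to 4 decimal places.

Richardson extrapolation on the trapezoidal column (denominator 4−1=3):
T_{2}^{(1)} = 1.742567 + (1.742567 − 1.681278)/3 = 1.762997

1.7630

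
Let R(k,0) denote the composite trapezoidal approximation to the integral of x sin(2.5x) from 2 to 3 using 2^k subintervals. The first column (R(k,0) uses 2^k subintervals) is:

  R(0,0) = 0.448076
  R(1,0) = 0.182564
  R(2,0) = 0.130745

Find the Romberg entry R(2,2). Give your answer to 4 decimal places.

0.1148

Richardson extrapolation on the trapezoidal column (denominator 4−1=3):
R(1,1) = 0.182564 + (0.182564 − 0.448076)/3 = 0.094060
R(2,1) = (4·0.130745 − 0.182564) / 3 = 0.113472
R(2,2) = (16·0.113472 − 0.094060) / 15 = 0.114766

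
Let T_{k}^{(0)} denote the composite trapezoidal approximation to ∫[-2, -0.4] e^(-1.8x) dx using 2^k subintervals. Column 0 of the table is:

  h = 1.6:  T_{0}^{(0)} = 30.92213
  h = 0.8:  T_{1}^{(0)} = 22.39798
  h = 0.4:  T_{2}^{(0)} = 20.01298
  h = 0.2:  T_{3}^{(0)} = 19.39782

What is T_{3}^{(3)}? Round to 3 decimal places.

Richardson extrapolation on the trapezoidal column (denominator 4−1=3):
T_{1}^{(1)} = (4·22.39798 − 30.92213) / 3 = 19.55660
T_{2}^{(1)} = (4·20.01298 − 22.39798) / 3 = 19.21798
T_{3}^{(1)} = 19.39782 + (19.39782 − 20.01298)/3 = 19.19277
T_{2}^{(2)} = (16·19.21798 − 19.55660) / 15 = 19.19541
T_{3}^{(2)} = 19.19277 + (19.19277 − 19.21798)/15 = 19.19109
T_{3}^{(3)} = 19.19109 + (19.19109 − 19.19541)/63 = 19.19102
(Column j=1 coincides with Simpson's rule on the same nodes.)

19.191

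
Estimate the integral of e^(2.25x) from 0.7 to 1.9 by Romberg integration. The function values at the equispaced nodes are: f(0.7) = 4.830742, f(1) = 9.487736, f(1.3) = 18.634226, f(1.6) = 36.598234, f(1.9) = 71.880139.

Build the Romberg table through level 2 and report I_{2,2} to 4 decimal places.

29.8045

I_{0,0} (trapezoid, 1 panel, h=1.2000): 46.026529
I_{1,0} (trapezoid, 2 panels, h=0.6000): 34.193800
I_{2,0} (trapezoid, 4 panels, h=0.3000): 30.922691
I_{1,1} = 34.193800 + (34.193800 − 46.026529)/3 = 30.249557
I_{2,1} = 30.922691 + (30.922691 − 34.193800)/3 = 29.832321
I_{2,2} = 29.832321 + (29.832321 − 30.249557)/15 = 29.804505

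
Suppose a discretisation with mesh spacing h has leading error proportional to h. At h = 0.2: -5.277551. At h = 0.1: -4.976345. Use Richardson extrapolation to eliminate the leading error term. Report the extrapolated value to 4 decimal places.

-4.6751

The leading error scales as h; refining by a factor of 2 reduces it by 2^1 = 2.
Extrapolated value = (2·A(h/2) − A(h)) / (2 − 1)
= (2·(-4.976345) − (-5.277551)) / 1
= -4.675139 / 1 = -4.675139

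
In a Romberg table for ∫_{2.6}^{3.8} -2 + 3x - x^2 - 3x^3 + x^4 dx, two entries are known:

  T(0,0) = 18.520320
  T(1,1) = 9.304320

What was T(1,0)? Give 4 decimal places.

11.6083

From T(1,1) = (4·T(1,0) − T(0,0))/3, solve for T(1,0):
4·T(1,0) = 3·9.304320 + 18.520320 = 46.433280
T(1,0) = 11.608320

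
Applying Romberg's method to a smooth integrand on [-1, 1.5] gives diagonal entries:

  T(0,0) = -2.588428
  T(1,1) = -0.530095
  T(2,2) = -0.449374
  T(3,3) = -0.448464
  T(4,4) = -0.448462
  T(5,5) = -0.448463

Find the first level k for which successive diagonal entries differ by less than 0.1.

k = 2

|T(1,1) − T(0,0)| = 2.058333 ≥ 0.1
|T(2,2) − T(1,1)| = 0.080721 < 0.1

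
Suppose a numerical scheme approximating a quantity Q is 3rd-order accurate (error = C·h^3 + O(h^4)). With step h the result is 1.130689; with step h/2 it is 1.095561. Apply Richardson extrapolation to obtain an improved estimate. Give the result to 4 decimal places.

Extrapolated value = (8·A(h/2) − A(h)) / (8 − 1)
= (8·1.095561 − 1.130689) / 7
= 7.633799 / 7 = 1.090543

1.0905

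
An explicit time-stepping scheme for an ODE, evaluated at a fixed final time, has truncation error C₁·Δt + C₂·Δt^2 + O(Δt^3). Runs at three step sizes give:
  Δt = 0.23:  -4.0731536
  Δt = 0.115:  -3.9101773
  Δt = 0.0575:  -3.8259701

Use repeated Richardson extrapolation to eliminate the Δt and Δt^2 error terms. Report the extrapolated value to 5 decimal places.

First eliminate the Δt term (factor 2^1 = 2):
  B₁ = (2·(-3.9101773) − (-4.0731536))/1 = -3.7472010
  B₂ = (2·(-3.8259701) − (-3.9101773))/1 = -3.7417629
Then eliminate the Δt^2 term (factor 2^2 = 4):
  (4·(-3.7417629) − (-3.7472010))/3 = -3.7399502

-3.73995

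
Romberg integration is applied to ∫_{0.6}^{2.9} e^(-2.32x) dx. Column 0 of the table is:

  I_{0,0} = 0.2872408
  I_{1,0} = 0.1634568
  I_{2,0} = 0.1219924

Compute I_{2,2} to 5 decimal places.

Richardson extrapolation on the trapezoidal column (denominator 4−1=3):
I_{1,1} = 0.1634568 + (0.1634568 − 0.2872408)/3 = 0.1221955
I_{2,1} = (4·0.1219924 − 0.1634568) / 3 = 0.1081709
I_{2,2} = 0.1081709 + (0.1081709 − 0.1221955)/15 = 0.1072359

0.10724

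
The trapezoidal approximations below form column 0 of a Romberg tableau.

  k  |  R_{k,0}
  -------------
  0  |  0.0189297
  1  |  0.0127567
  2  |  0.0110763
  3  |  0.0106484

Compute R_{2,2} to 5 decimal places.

Richardson extrapolation on the trapezoidal column (denominator 4−1=3):
R_{1,1} = (4·0.0127567 − 0.0189297) / 3 = 0.0106990
R_{2,1} = (4·0.0110763 − 0.0127567) / 3 = 0.0105162
R_{2,2} = 0.0105162 + (0.0105162 − 0.0106990)/15 = 0.0105040
(Column j=1 coincides with Simpson's rule on the same nodes.)

0.01050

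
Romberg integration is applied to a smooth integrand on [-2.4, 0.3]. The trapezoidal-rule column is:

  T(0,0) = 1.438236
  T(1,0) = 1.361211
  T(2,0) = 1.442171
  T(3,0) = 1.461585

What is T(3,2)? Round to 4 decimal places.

T(2,1) = 1.442171 + (1.442171 − 1.361211)/3 = 1.469158
T(3,1) = 1.461585 + (1.461585 − 1.442171)/3 = 1.468056
T(3,2) = (16·1.468056 − 1.469158) / 15 = 1.467983
(Column j=1 coincides with Simpson's rule on the same nodes.)

1.4680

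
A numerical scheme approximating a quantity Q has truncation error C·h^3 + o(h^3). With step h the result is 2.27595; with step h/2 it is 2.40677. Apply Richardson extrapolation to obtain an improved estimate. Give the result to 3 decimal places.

2.425

The leading error scales as h^3; refining by a factor of 2 reduces it by 2^3 = 8.
Extrapolated value = (8·A(h/2) − A(h)) / (8 − 1)
= (8·2.40677 − 2.27595) / 7
= 16.97821 / 7 = 2.42546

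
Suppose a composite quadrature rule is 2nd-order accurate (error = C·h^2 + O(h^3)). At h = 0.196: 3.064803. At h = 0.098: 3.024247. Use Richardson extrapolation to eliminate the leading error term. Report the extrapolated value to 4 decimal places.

3.0107

The leading error scales as h^2; refining by a factor of 2 reduces it by 2^2 = 4.
Extrapolated value = (4·A(h/2) − A(h)) / (4 − 1)
= (4·3.024247 − 3.064803) / 3
= 9.032185 / 3 = 3.010728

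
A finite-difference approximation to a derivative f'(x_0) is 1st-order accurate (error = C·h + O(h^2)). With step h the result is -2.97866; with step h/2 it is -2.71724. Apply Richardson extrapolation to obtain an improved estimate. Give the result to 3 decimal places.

Extrapolated value = (2·A(h/2) − A(h)) / (2 − 1)
= (2·(-2.71724) − (-2.97866)) / 1
= -2.45582 / 1 = -2.45582

-2.456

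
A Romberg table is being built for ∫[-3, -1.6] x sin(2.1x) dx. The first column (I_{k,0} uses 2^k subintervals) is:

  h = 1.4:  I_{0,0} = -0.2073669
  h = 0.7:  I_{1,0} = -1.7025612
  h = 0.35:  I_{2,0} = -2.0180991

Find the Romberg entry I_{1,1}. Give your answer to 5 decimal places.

-2.20096

Richardson extrapolation on the trapezoidal column (denominator 4−1=3):
I_{1,1} = -1.7025612 + (-1.7025612 − (-0.2073669))/3 = -2.2009593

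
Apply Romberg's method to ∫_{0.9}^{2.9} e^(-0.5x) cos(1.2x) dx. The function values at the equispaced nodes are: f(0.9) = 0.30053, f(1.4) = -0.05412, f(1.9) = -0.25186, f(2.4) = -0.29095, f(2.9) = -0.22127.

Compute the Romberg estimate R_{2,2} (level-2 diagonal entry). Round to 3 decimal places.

R_{0,0} (trapezoid, 1 panel, h=2.0000): 0.07926
R_{1,0} (trapezoid, 2 panels, h=1.0000): -0.21223
R_{2,0} (trapezoid, 4 panels, h=0.5000): -0.27865
R_{1,1} = -0.21223 + (-0.21223 − 0.07926)/3 = -0.30939
R_{2,1} = -0.27865 + (-0.27865 − (-0.21223))/3 = -0.30079
R_{2,2} = -0.30079 + (-0.30079 − (-0.30939))/15 = -0.30022

-0.300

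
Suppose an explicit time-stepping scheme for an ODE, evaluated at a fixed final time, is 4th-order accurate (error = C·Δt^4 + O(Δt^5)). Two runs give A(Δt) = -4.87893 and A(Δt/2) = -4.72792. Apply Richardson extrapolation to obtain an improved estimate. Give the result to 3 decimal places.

-4.718

The leading error scales as Δt^4; refining by a factor of 2 reduces it by 2^4 = 16.
Extrapolated value = (16·A(Δt/2) − A(Δt)) / (16 − 1)
= (16·(-4.72792) − (-4.87893)) / 15
= -70.76779 / 15 = -4.71785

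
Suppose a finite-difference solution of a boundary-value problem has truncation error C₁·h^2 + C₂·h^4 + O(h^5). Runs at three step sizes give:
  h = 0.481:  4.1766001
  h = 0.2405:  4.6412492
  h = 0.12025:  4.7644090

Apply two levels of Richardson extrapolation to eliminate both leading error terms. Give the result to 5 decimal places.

First eliminate the h^2 term (factor 2^2 = 4):
  B₁ = (4·4.6412492 − 4.1766001)/3 = 4.7961322
  B₂ = (4·4.7644090 − 4.6412492)/3 = 4.8054623
Then eliminate the h^4 term (factor 2^4 = 16):
  (16·4.8054623 − 4.7961322)/15 = 4.8060843

4.80608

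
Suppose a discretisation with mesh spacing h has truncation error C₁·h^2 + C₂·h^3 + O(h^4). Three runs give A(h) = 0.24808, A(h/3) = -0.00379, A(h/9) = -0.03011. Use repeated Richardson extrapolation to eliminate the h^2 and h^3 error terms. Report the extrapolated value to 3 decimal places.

First eliminate the h^2 term (factor 3^2 = 9):
  B₁ = (9·(-0.00379) − 0.24808)/8 = -0.03527
  B₂ = (9·(-0.03011) − (-0.00379))/8 = -0.03340
Then eliminate the h^3 term (factor 3^3 = 27):
  (27·(-0.03340) − (-0.03527))/26 = -0.03333

-0.033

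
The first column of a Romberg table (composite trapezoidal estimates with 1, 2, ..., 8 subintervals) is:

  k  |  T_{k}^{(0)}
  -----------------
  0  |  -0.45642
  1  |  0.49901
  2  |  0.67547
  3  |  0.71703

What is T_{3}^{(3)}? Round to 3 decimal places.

Richardson extrapolation on the trapezoidal column (denominator 4−1=3):
T_{1}^{(1)} = (4·0.49901 − (-0.45642)) / 3 = 0.81749
T_{2}^{(1)} = (4·0.67547 − 0.49901) / 3 = 0.73429
T_{3}^{(1)} = (4·0.71703 − 0.67547) / 3 = 0.73088
T_{2}^{(2)} = (16·0.73429 − 0.81749) / 15 = 0.72874
T_{3}^{(2)} = (16·0.73088 − 0.73429) / 15 = 0.73065
T_{3}^{(3)} = 0.73065 + (0.73065 − 0.72874)/63 = 0.73068

0.731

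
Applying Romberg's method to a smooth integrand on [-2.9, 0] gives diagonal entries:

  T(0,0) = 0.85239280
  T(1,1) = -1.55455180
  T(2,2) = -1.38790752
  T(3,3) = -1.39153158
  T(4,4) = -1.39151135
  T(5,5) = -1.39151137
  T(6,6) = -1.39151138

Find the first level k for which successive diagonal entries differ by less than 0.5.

|T(1,1) − T(0,0)| = 2.40694460 ≥ 0.5
|T(2,2) − T(1,1)| = 0.16664428 < 0.5

k = 2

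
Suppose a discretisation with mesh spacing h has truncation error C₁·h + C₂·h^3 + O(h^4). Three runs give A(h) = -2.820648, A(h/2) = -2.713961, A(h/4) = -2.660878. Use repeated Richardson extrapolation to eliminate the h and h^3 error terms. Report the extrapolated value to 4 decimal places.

First eliminate the h term (factor 2^1 = 2):
  B₁ = (2·(-2.713961) − (-2.820648))/1 = -2.607274
  B₂ = (2·(-2.660878) − (-2.713961))/1 = -2.607795
Then eliminate the h^3 term (factor 2^3 = 8):
  (8·(-2.607795) − (-2.607274))/7 = -2.607869

-2.6079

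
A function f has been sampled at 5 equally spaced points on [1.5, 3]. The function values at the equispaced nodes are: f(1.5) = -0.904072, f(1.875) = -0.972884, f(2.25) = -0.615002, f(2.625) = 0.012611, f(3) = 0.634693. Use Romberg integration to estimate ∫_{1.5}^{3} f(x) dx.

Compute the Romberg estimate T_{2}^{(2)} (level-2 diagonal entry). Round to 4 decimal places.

-0.6666

T_{0}^{(0)} (trapezoid, 1 panel, h=1.5000): -0.202034
T_{1}^{(0)} (trapezoid, 2 panels, h=0.7500): -0.562269
T_{2}^{(0)} (trapezoid, 4 panels, h=0.3750): -0.641237
T_{1}^{(1)} = -0.562269 + (-0.562269 − (-0.202034))/3 = -0.682347
T_{2}^{(1)} = -0.641237 + (-0.641237 − (-0.562269))/3 = -0.667560
T_{2}^{(2)} = -0.667560 + (-0.667560 − (-0.682347))/15 = -0.666574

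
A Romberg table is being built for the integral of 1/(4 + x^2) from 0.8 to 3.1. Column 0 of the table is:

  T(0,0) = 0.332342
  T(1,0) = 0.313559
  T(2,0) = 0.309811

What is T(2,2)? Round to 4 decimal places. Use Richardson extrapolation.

0.3086

Richardson extrapolation on the trapezoidal column (denominator 4−1=3):
T(1,1) = (4·0.313559 − 0.332342) / 3 = 0.307298
T(2,1) = 0.309811 + (0.309811 − 0.313559)/3 = 0.308562
T(2,2) = 0.308562 + (0.308562 − 0.307298)/15 = 0.308646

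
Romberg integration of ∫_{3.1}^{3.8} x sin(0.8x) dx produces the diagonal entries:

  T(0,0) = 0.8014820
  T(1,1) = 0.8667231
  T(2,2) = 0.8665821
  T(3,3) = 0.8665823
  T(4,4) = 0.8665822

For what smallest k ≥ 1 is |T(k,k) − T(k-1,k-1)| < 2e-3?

k = 2

|T(1,1) − T(0,0)| = 0.0652411 ≥ 2e-3
|T(2,2) − T(1,1)| = 0.0001410 < 2e-3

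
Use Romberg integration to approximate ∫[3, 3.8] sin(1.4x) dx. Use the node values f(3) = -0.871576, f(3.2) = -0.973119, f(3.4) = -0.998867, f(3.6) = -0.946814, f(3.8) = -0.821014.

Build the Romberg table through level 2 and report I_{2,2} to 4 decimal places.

I_{0,0} (trapezoid, 1 panel, h=0.8000): -0.677036
I_{1,0} (trapezoid, 2 panels, h=0.4000): -0.738065
I_{2,0} (trapezoid, 4 panels, h=0.2000): -0.753019
I_{1,1} = -0.738065 + (-0.738065 − (-0.677036))/3 = -0.758408
I_{2,1} = -0.753019 + (-0.753019 − (-0.738065))/3 = -0.758004
I_{2,2} = -0.758004 + (-0.758004 − (-0.758408))/15 = -0.757977

-0.7580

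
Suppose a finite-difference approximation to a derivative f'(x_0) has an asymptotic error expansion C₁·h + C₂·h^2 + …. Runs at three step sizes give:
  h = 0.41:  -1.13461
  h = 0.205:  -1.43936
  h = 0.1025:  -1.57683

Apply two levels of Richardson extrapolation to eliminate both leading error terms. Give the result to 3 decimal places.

First eliminate the h term (factor 2^1 = 2):
  B₁ = (2·(-1.43936) − (-1.13461))/1 = -1.74411
  B₂ = (2·(-1.57683) − (-1.43936))/1 = -1.71430
Then eliminate the h^2 term (factor 2^2 = 4):
  (4·(-1.71430) − (-1.74411))/3 = -1.70436

-1.704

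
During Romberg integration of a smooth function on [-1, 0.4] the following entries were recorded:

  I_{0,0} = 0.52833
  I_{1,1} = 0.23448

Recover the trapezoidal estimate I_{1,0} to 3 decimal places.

From I_{1,1} = (4·I_{1,0} − I_{0,0})/3, solve for I_{1,0}:
4·I_{1,0} = 3·0.23448 + 0.52833 = 1.23177
I_{1,0} = 0.30794

0.308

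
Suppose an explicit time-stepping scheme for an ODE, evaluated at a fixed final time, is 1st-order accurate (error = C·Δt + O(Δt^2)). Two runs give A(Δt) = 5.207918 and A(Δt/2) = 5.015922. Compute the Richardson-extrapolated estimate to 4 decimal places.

4.8239

The leading error scales as Δt; refining by a factor of 2 reduces it by 2^1 = 2.
Extrapolated value = (2·A(Δt/2) − A(Δt)) / (2 − 1)
= (2·5.015922 − 5.207918) / 1
= 4.823926 / 1 = 4.823926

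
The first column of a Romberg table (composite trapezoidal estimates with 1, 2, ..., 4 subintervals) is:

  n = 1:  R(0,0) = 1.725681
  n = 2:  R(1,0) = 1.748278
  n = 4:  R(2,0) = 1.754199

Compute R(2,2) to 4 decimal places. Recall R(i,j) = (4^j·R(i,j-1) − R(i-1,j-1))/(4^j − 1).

R(1,1) = (4·1.748278 − 1.725681) / 3 = 1.755810
R(2,1) = 1.754199 + (1.754199 − 1.748278)/3 = 1.756173
R(2,2) = 1.756173 + (1.756173 − 1.755810)/15 = 1.756197

1.7562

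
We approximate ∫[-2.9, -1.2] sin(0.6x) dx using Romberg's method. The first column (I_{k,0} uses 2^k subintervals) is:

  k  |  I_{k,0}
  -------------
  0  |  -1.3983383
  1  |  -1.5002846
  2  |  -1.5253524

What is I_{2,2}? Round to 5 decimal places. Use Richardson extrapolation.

-1.53367

Richardson extrapolation on the trapezoidal column (denominator 4−1=3):
I_{1,1} = (4·(-1.5002846) − (-1.3983383)) / 3 = -1.5342667
I_{2,1} = (4·(-1.5253524) − (-1.5002846)) / 3 = -1.5337083
I_{2,2} = -1.5337083 + (-1.5337083 − (-1.5342667))/15 = -1.5336711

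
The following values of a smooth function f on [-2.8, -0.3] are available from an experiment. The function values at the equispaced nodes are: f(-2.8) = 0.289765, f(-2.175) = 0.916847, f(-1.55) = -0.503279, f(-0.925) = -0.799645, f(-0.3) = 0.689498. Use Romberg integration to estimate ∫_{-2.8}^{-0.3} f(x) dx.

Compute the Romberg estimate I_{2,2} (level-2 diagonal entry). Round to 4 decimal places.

I_{0,0} (trapezoid, 1 panel, h=2.5000): 1.224079
I_{1,0} (trapezoid, 2 panels, h=1.2500): -0.017059
I_{2,0} (trapezoid, 4 panels, h=0.6250): 0.064722
I_{1,1} = -0.017059 + (-0.017059 − 1.224079)/3 = -0.430772
I_{2,1} = 0.064722 + (0.064722 − (-0.017059))/3 = 0.091982
I_{2,2} = 0.091982 + (0.091982 − (-0.430772))/15 = 0.126832

0.1268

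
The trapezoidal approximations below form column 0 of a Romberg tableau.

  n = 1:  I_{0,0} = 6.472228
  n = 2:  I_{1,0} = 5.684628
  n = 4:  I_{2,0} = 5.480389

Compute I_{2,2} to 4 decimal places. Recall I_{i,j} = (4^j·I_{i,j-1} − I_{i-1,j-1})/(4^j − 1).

Richardson extrapolation on the trapezoidal column (denominator 4−1=3):
I_{1,1} = (4·5.684628 − 6.472228) / 3 = 5.422095
I_{2,1} = (4·5.480389 − 5.684628) / 3 = 5.412309
I_{2,2} = 5.412309 + (5.412309 − 5.422095)/15 = 5.411657
(Column j=1 coincides with Simpson's rule on the same nodes.)

5.4117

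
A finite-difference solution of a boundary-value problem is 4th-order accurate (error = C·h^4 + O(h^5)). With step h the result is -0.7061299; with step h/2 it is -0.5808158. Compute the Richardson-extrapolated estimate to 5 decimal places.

The leading error scales as h^4; refining by a factor of 2 reduces it by 2^4 = 16.
Extrapolated value = (16·A(h/2) − A(h)) / (16 − 1)
= (16·(-0.5808158) − (-0.7061299)) / 15
= -8.5869229 / 15 = -0.5724615

-0.57246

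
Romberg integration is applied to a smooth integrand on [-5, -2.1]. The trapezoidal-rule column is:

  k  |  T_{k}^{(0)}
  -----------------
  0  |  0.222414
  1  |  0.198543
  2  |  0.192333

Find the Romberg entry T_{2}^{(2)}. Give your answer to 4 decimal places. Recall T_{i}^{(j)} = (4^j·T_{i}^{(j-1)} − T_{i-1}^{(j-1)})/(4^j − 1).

Richardson extrapolation on the trapezoidal column (denominator 4−1=3):
T_{1}^{(1)} = (4·0.198543 − 0.222414) / 3 = 0.190586
T_{2}^{(1)} = (4·0.192333 − 0.198543) / 3 = 0.190263
T_{2}^{(2)} = 0.190263 + (0.190263 − 0.190586)/15 = 0.190241

0.1902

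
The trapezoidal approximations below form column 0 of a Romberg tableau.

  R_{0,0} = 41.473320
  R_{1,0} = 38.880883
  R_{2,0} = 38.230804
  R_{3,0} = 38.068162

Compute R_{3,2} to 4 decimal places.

Richardson extrapolation on the trapezoidal column (denominator 4−1=3):
R_{2,1} = 38.230804 + (38.230804 − 38.880883)/3 = 38.014111
R_{3,1} = 38.068162 + (38.068162 − 38.230804)/3 = 38.013948
R_{3,2} = 38.013948 + (38.013948 − 38.014111)/15 = 38.013937

38.0139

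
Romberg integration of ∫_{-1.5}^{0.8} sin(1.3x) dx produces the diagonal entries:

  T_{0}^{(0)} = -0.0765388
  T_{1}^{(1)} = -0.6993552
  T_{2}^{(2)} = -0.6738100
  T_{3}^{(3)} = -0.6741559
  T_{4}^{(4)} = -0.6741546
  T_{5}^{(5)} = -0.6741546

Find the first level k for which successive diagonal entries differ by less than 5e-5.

k = 4

|T_{1}^{(1)} − T_{0}^{(0)}| = 0.6228164 ≥ 5e-5
|T_{2}^{(2)} − T_{1}^{(1)}| = 0.0255452 ≥ 5e-5
|T_{3}^{(3)} − T_{2}^{(2)}| = 0.0003459 ≥ 5e-5
|T_{4}^{(4)} − T_{3}^{(3)}| = 0.0000013 < 5e-5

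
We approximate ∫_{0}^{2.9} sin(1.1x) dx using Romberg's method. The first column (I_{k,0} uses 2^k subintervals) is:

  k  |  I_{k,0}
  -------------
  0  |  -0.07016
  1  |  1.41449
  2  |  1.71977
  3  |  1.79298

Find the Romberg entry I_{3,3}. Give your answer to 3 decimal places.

1.817

Richardson extrapolation on the trapezoidal column (denominator 4−1=3):
I_{1,1} = (4·1.41449 − (-0.07016)) / 3 = 1.90937
I_{2,1} = 1.71977 + (1.71977 − 1.41449)/3 = 1.82153
I_{3,1} = 1.79298 + (1.79298 − 1.71977)/3 = 1.81738
I_{2,2} = 1.82153 + (1.82153 − 1.90937)/15 = 1.81567
I_{3,2} = 1.81738 + (1.81738 − 1.82153)/15 = 1.81710
I_{3,3} = (64·1.81710 − 1.81567) / 63 = 1.81712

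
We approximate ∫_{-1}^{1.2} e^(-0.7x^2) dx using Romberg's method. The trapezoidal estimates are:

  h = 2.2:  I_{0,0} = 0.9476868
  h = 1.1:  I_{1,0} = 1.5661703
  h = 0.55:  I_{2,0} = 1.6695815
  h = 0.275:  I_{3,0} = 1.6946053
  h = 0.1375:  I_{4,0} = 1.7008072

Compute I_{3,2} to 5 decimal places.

I_{2,1} = 1.6695815 + (1.6695815 − 1.5661703)/3 = 1.7040519
I_{3,1} = 1.6946053 + (1.6946053 − 1.6695815)/3 = 1.7029466
I_{3,2} = 1.7029466 + (1.7029466 − 1.7040519)/15 = 1.7028729

1.70287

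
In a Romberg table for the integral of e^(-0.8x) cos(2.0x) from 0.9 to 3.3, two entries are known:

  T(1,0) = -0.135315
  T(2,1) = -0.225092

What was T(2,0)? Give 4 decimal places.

From T(2,1) = (4·T(2,0) − T(1,0))/3, solve for T(2,0):
4·T(2,0) = 3·(-0.225092) + (-0.135315) = -0.810591
T(2,0) = -0.202648

-0.2026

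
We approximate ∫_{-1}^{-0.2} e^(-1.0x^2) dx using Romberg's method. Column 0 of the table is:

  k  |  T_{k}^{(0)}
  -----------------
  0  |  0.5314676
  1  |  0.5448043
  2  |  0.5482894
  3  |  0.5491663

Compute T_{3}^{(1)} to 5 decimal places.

T_{3}^{(1)} = (4·0.5491663 − 0.5482894) / 3 = 0.5494586
(Column j=1 coincides with Simpson's rule on the same nodes.)

0.54946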